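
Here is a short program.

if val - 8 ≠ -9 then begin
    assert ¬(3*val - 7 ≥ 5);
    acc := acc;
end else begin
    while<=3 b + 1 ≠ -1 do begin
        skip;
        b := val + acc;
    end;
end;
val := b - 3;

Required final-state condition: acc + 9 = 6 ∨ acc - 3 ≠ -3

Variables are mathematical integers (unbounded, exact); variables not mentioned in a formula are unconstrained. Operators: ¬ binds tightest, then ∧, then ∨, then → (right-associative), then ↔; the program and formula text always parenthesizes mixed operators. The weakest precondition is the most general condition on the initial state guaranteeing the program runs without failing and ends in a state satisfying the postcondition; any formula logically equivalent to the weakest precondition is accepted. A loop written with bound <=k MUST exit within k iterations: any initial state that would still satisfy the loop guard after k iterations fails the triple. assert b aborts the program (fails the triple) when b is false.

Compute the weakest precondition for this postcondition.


Working backward. After the program, the postcondition acc + 9 = 6 ∨ acc - 3 ≠ -3 must hold; in canonical form it is acc = -3 ∨ acc ≠ 0.
Before val := b - 3: acc = -3 ∨ acc ≠ 0
Then branch requires (¬(3*val ≥ 12)) ∧ (acc = -3 ∨ acc ≠ 0); else branch requires (b ≠ -2 → ((acc + val ≠ -2 → ((acc + val ≠ -2 → ((¬(acc + val ≠ -2)) ∧ (acc = -3 ∨ acc ≠ 0))) ∧ ((¬(acc + val ≠ -2)) → (acc = -3 ∨ acc ≠ 0)))) ∧ ((¬(acc + val ≠ -2)) → (acc = -3 ∨ acc ≠ 0)))) ∧ ((¬(b ≠ -2)) → (acc = -3 ∨ acc ≠ 0)).
Before the if: (val ≠ -1 → ((¬(3*val ≥ 12)) ∧ (acc = -3 ∨ acc ≠ 0))) ∧ ((¬(val ≠ -1)) → ((b ≠ -2 → ((acc + val ≠ -2 → ((acc + val ≠ -2 → ((¬(acc + val ≠ -2)) ∧ (acc = -3 ∨ acc ≠ 0))) ∧ ((¬(acc + val ≠ -2)) → (acc = -3 ∨ acc ≠ 0)))) ∧ ((¬(acc + val ≠ -2)) → (acc = -3 ∨ acc ≠ 0)))) ∧ ((¬(b ≠ -2)) → (acc = -3 ∨ acc ≠ 0))))
Answer: WP = (val ≠ -1 → ((¬(3*val ≥ 12)) ∧ (acc = -3 ∨ acc ≠ 0))) ∧ ((¬(val ≠ -1)) → ((b ≠ -2 → ((acc + val ≠ -2 → ((acc + val ≠ -2 → ((¬(acc + val ≠ -2)) ∧ (acc = -3 ∨ acc ≠ 0))) ∧ ((¬(acc + val ≠ -2)) → (acc = -3 ∨ acc ≠ 0)))) ∧ ((¬(acc + val ≠ -2)) → (acc = -3 ∨ acc ≠ 0)))) ∧ ((¬(b ≠ -2)) → (acc = -3 ∨ acc ≠ 0))))


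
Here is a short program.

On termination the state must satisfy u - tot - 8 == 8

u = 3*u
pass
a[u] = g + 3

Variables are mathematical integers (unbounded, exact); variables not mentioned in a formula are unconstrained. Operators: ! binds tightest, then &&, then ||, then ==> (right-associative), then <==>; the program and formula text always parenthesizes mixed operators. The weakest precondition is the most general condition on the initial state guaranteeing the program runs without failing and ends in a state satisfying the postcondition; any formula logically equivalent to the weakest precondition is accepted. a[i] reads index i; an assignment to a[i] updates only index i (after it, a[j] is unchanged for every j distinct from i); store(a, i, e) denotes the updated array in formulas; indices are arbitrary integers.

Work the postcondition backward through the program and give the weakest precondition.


Working backward. After the program, the postcondition u - tot - 8 == 8 must hold; in canonical form it is u == tot + 16.
Before a[u] := g + 3: u == tot + 16
Before skip: u == tot + 16
Before u := 3*u: 3*u == tot + 16
Answer: WP = 3*u == tot + 16


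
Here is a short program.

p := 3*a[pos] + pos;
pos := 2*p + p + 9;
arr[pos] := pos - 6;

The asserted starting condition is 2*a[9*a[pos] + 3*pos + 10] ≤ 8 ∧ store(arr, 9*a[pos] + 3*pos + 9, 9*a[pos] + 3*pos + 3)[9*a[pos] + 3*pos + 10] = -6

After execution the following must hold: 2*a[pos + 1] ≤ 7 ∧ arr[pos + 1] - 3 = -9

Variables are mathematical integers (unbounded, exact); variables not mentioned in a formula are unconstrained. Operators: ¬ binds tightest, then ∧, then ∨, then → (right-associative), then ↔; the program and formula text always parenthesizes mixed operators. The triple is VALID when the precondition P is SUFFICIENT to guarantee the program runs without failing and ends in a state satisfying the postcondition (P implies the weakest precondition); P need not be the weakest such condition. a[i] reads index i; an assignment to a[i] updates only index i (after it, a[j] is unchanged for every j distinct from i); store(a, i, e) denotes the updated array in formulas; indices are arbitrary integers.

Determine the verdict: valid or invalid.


Working backward. After the program, the postcondition 2*a[pos + 1] ≤ 7 ∧ arr[pos + 1] - 3 = -9 must hold; in canonical form it is 2*a[pos + 1] ≤ 7 ∧ arr[pos + 1] = -6.
Before arr[pos] := pos - 6: 2*a[pos + 1] ≤ 7 ∧ store(arr, pos, pos - 6)[pos + 1] = -6
Before pos := 2*p + p + 9: 2*a[3*p + 10] ≤ 7 ∧ store(arr, 3*p + 9, 3*p + 3)[3*p + 10] = -6
Before p := 3*a[pos] + pos: 2*a[9*a[pos] + 3*pos + 10] ≤ 7 ∧ store(arr, 9*a[pos] + 3*pos + 9, 9*a[pos] + 3*pos + 3)[9*a[pos] + 3*pos + 10] = -6
The weakest precondition is 2*a[9*a[pos] + 3*pos + 10] ≤ 7 ∧ store(arr, 9*a[pos] + 3*pos + 9, 9*a[pos] + 3*pos + 3)[9*a[pos] + 3*pos + 10] = -6.
Check whether 2*a[9*a[pos] + 3*pos + 10] ≤ 8 ∧ store(arr, 9*a[pos] + 3*pos + 9, 9*a[pos] + 3*pos + 3)[9*a[pos] + 3*pos + 10] = -6 implies it.
Countermodel: at the initial state a = {[7040] = 0, [21129] = 2, [21130] = 4, elsewhere 2}, arr = {[7040] = 7, [21129] = 7, [21130] = -6, elsewhere 7}, pos = 7040, the precondition holds but the weakest precondition fails.
Answer: invalid


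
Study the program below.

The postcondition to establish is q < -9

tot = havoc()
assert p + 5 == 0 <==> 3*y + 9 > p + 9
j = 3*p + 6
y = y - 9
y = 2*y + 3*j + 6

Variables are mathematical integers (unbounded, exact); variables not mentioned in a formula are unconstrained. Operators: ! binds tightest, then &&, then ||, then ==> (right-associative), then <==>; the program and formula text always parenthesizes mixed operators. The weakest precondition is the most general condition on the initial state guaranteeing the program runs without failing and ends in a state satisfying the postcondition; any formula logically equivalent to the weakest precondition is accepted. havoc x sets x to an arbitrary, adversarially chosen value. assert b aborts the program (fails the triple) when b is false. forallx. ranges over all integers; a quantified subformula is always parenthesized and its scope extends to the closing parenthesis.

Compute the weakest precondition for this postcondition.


Working backward. After the program, q < -9 must hold.
Before y := 2*y + 3*j + 6: q < -9
Before y := y - 9: q < -9
Before j := 3*p + 6: q < -9
Before assert p + 5 == 0 <==> 3*y + 9 > p + 9: (p == -5 <==> 3*y > p) && q < -9
Before havoc tot: (p == -5 <==> 3*y > p) && q < -9
Answer: WP = (p == -5 <==> 3*y > p) && q < -9


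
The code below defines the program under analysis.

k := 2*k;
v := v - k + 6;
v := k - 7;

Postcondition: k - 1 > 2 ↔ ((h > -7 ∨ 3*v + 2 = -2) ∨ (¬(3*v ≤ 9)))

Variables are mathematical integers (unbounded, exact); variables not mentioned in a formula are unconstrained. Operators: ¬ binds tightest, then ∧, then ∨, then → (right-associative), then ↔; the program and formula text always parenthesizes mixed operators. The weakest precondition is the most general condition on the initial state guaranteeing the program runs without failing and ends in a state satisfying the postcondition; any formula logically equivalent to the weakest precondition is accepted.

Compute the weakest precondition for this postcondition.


Working backward. After the program, the postcondition k - 1 > 2 ↔ ((h > -7 ∨ 3*v + 2 = -2) ∨ (¬(3*v ≤ 9))) must hold; in canonical form it is k > 3 ↔ (h > -7 ∨ 3*v = -4 ∨ (¬(3*v ≤ 9))).
Before v := k - 7: k > 3 ↔ (h > -7 ∨ 3*k = 17 ∨ (¬(3*k ≤ 30)))
Before v := v - k + 6: k > 3 ↔ (h > -7 ∨ 3*k = 17 ∨ (¬(3*k ≤ 30)))
Before k := 2*k: 2*k > 3 ↔ (h > -7 ∨ 6*k = 17 ∨ (¬(6*k ≤ 30)))
Answer: WP = 2*k > 3 ↔ (h > -7 ∨ 6*k = 17 ∨ (¬(6*k ≤ 30)))


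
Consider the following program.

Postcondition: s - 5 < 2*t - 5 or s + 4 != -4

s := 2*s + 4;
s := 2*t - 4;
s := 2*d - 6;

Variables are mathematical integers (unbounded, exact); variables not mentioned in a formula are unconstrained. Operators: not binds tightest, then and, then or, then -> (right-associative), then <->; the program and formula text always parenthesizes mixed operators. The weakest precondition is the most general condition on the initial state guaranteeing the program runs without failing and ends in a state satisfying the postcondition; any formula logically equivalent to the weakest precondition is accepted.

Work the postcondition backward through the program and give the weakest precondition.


Working backward. After the program, the postcondition s - 5 < 2*t - 5 or s + 4 != -4 must hold; in canonical form it is s < 2*t or s != -8.
Before s := 2*d - 6: 2*d < 2*t + 6 or 2*d != -2
Before s := 2*t - 4: 2*d < 2*t + 6 or 2*d != -2
Before s := 2*s + 4: 2*d < 2*t + 6 or 2*d != -2
Answer: WP = 2*d < 2*t + 6 or 2*d != -2


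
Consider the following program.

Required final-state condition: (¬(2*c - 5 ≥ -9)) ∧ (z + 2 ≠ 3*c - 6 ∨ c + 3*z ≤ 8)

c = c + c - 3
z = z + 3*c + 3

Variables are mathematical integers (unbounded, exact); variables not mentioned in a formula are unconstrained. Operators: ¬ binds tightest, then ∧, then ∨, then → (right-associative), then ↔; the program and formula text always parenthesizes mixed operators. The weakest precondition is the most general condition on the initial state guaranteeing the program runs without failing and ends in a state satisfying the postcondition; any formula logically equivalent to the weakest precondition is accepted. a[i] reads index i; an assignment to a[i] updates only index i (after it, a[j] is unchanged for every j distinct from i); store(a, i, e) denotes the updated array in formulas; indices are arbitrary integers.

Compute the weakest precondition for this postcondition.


Working backward. After the program, the postcondition (¬(2*c - 5 ≥ -9)) ∧ (z + 2 ≠ 3*c - 6 ∨ c + 3*z ≤ 8) must hold; in canonical form it is (¬(2*c ≥ -4)) ∧ (z ≠ 3*c - 8 ∨ c + 3*z ≤ 8).
Before z := z + 3*c + 3: (¬(2*c ≥ -4)) ∧ (z ≠ -11 ∨ 10*c + 3*z ≤ -1)
Before c := c + c - 3: (¬(4*c ≥ 2)) ∧ (z ≠ -11 ∨ 20*c + 3*z ≤ 29)
Answer: WP = (¬(4*c ≥ 2)) ∧ (z ≠ -11 ∨ 20*c + 3*z ≤ 29)


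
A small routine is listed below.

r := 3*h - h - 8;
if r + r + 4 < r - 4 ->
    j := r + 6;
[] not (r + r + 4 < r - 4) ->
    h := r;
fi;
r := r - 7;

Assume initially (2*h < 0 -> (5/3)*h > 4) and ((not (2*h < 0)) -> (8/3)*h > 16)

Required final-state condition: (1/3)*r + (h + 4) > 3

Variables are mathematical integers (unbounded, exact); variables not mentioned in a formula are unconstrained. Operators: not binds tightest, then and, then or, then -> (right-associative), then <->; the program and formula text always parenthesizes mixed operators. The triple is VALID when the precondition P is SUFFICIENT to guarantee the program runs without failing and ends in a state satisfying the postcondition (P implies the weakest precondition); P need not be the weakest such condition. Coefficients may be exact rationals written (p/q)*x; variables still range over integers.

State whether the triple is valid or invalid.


Working backward. After the program, the postcondition (1/3)*r + (h + 4) > 3 must hold; in canonical form it is h + (1/3)*r > -1.
Before r := r - 7: h + (1/3)*r > 4/3
Then branch requires h + (1/3)*r > 4/3; else branch requires (4/3)*r > 4/3.
Before the if: (r < -8 -> h + (1/3)*r > 4/3) and ((not (r < -8)) -> (4/3)*r > 4/3)
Before r := 3*h - h - 8: (2*h < 0 -> (5/3)*h > 4) and ((not (2*h < 0)) -> (8/3)*h > 12)
The weakest precondition is (2*h < 0 -> (5/3)*h > 4) and ((not (2*h < 0)) -> (8/3)*h > 12).
Check whether (2*h < 0 -> (5/3)*h > 4) and ((not (2*h < 0)) -> (8/3)*h > 16) implies it.
Every state satisfying the precondition satisfies the weakest precondition: the implication holds.
Answer: valid


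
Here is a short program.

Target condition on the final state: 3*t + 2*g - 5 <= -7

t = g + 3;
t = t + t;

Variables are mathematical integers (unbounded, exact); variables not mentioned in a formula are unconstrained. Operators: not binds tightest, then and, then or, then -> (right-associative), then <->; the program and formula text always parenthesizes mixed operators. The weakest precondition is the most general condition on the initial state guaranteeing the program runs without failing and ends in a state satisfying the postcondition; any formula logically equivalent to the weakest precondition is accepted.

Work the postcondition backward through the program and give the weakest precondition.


Working backward. After the program, the postcondition 3*t + 2*g - 5 <= -7 must hold; in canonical form it is 2*g + 3*t <= -2.
Before t := t + t: 2*g + 6*t <= -2
Before t := g + 3: 8*g <= -20
Answer: WP = 8*g <= -20


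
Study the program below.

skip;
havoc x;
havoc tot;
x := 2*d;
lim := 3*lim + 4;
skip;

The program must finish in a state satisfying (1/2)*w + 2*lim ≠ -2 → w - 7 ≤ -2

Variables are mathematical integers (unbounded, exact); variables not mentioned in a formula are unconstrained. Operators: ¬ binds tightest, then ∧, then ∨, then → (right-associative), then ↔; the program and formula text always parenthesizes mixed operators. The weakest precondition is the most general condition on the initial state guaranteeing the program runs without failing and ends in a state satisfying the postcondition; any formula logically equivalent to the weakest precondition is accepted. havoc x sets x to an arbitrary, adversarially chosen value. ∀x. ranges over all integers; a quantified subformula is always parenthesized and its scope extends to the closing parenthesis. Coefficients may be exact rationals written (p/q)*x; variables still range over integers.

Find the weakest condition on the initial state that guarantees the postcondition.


Working backward. After the program, the postcondition (1/2)*w + 2*lim ≠ -2 → w - 7 ≤ -2 must hold; in canonical form it is 2*lim + (1/2)*w ≠ -2 → w ≤ 5.
Before skip: 2*lim + (1/2)*w ≠ -2 → w ≤ 5
Before lim := 3*lim + 4: 6*lim + (1/2)*w ≠ -10 → w ≤ 5
Before x := 2*d: 6*lim + (1/2)*w ≠ -10 → w ≤ 5
Before havoc tot: 6*lim + (1/2)*w ≠ -10 → w ≤ 5
Before havoc x: 6*lim + (1/2)*w ≠ -10 → w ≤ 5
Before skip: 6*lim + (1/2)*w ≠ -10 → w ≤ 5
Answer: WP = 6*lim + (1/2)*w ≠ -10 → w ≤ 5


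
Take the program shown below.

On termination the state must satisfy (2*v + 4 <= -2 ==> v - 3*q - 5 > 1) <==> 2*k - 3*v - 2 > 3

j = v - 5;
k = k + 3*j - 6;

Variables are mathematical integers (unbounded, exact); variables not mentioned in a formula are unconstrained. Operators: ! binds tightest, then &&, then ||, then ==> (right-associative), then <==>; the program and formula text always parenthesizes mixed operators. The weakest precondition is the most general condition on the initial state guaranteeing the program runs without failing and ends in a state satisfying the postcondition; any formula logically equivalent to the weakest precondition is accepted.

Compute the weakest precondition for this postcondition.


Working backward. After the program, the postcondition (2*v + 4 <= -2 ==> v - 3*q - 5 > 1) <==> 2*k - 3*v - 2 > 3 must hold; in canonical form it is (2*v <= -6 ==> v > 3*q + 6) <==> 2*k > 3*v + 5.
Before k := k + 3*j - 6: (2*v <= -6 ==> v > 3*q + 6) <==> 6*j + 2*k > 3*v + 17
Before j := v - 5: (2*v <= -6 ==> v > 3*q + 6) <==> 2*k + 3*v > 47
Answer: WP = (2*v <= -6 ==> v > 3*q + 6) <==> 2*k + 3*v > 47


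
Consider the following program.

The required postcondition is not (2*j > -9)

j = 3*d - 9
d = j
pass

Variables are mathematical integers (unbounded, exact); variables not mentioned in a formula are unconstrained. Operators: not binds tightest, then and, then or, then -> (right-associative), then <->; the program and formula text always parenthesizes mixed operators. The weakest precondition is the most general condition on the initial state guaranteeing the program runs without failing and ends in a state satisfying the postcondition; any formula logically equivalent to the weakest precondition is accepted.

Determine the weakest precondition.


Working backward. After the program, not (2*j > -9) must hold.
Before skip: not (2*j > -9)
Before d := j: not (2*j > -9)
Before j := 3*d - 9: not (6*d > 9)
Answer: WP = not (6*d > 9)


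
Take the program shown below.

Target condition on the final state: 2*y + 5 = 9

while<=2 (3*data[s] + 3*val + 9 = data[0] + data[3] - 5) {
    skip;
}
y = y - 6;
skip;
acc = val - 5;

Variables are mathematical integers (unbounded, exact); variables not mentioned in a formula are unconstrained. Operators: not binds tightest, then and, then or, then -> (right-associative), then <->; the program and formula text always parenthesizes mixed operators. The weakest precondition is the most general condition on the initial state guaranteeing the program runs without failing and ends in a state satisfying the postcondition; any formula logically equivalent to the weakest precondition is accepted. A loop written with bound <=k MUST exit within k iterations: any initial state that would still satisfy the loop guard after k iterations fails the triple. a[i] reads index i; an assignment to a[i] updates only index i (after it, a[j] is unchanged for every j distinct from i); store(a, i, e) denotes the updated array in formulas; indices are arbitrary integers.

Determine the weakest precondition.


Working backward. After the program, the postcondition 2*y + 5 = 9 must hold; in canonical form it is 2*y = 4.
Before acc := val - 5: 2*y = 4
Before skip: 2*y = 4
Before y := y - 6: 2*y = 16
Before the loop (bound <=2), unroll the exhaustion recursion (WP_0 = exit-now case; WP_j = one more guarded iteration, up to j = 2):
  WP_0: (not (3*data[s] + 3*val = data[0] + data[3] - 14)) and 2*y = 16
  WP_1: (3*data[s] + 3*val = data[0] + data[3] - 14 -> ((not (3*data[s] + 3*val = data[0] + data[3] - 14)) and 2*y = 16)) and ((not (3*data[s] + 3*val = data[0] + data[3] - 14)) -> 2*y = 16)
  WP_2: (3*data[s] + 3*val = data[0] + data[3] - 14 -> ((3*data[s] + 3*val = data[0] + data[3] - 14 -> ((not (3*data[s] + 3*val = data[0] + data[3] - 14)) and 2*y = 16)) and ((not (3*data[s] + 3*val = data[0] + data[3] - 14)) -> 2*y = 16))) and ((not (3*data[s] + 3*val = data[0] + data[3] - 14)) -> 2*y = 16)
So before the loop: (3*data[s] + 3*val = data[0] + data[3] - 14 -> ((3*data[s] + 3*val = data[0] + data[3] - 14 -> ((not (3*data[s] + 3*val = data[0] + data[3] - 14)) and 2*y = 16)) and ((not (3*data[s] + 3*val = data[0] + data[3] - 14)) -> 2*y = 16))) and ((not (3*data[s] + 3*val = data[0] + data[3] - 14)) -> 2*y = 16)
Answer: WP = (3*data[s] + 3*val = data[0] + data[3] - 14 -> ((3*data[s] + 3*val = data[0] + data[3] - 14 -> ((not (3*data[s] + 3*val = data[0] + data[3] - 14)) and 2*y = 16)) and ((not (3*data[s] + 3*val = data[0] + data[3] - 14)) -> 2*y = 16))) and ((not (3*data[s] + 3*val = data[0] + data[3] - 14)) -> 2*y = 16)


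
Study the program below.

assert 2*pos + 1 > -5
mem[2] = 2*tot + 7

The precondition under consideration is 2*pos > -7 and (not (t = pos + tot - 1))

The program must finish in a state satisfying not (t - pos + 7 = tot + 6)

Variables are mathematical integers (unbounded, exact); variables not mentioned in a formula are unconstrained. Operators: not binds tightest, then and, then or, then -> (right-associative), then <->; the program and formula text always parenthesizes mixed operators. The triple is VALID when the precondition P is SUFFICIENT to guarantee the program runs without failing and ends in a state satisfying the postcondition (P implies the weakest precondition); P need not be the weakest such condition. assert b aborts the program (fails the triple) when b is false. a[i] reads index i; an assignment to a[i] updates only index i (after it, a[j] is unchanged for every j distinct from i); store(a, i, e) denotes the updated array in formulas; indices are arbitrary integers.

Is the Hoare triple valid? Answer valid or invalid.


Working backward. After the program, the postcondition not (t - pos + 7 = tot + 6) must hold; in canonical form it is not (t = pos + tot - 1).
Before mem[2] := 2*tot + 7: not (t = pos + tot - 1)
Before assert 2*pos + 1 > -5: 2*pos > -6 and (not (t = pos + tot - 1))
The weakest precondition is 2*pos > -6 and (not (t = pos + tot - 1)).
Check whether 2*pos > -7 and (not (t = pos + tot - 1)) implies it.
Countermodel: at the initial state pos = -3, t = 1, tot = 4, the precondition holds but the weakest precondition fails.
Answer: invalid


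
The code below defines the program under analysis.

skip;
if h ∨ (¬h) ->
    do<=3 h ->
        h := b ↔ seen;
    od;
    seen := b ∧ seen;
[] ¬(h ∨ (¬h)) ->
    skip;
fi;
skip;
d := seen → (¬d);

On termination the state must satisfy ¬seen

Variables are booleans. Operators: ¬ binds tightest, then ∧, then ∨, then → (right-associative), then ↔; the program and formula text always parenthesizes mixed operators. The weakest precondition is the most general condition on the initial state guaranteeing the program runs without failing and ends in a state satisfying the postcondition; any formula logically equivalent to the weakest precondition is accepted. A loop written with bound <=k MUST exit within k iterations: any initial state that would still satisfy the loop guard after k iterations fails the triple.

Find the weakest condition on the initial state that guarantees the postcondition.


Working backward. After the program, ¬seen must hold.
Before d := seen → (¬d): ¬seen
Before skip: ¬seen
Then branch requires (h → (((b ↔ seen) → (((b ↔ seen) → ((¬(b ↔ seen)) ∧ (¬(b ∧ seen)))) ∧ ((¬(b ↔ seen)) → (¬(b ∧ seen))))) ∧ ((¬(b ↔ seen)) → (¬(b ∧ seen))))) ∧ ((¬h) → (¬(b ∧ seen))); else branch requires ¬seen.
Before the if: (h → (((b ↔ seen) → (((b ↔ seen) → ((¬(b ↔ seen)) ∧ (¬(b ∧ seen)))) ∧ ((¬(b ↔ seen)) → (¬(b ∧ seen))))) ∧ ((¬(b ↔ seen)) → (¬(b ∧ seen))))) ∧ ((¬h) → (¬(b ∧ seen)))
Before skip: (h → (((b ↔ seen) → (((b ↔ seen) → ((¬(b ↔ seen)) ∧ (¬(b ∧ seen)))) ∧ ((¬(b ↔ seen)) → (¬(b ∧ seen))))) ∧ ((¬(b ↔ seen)) → (¬(b ∧ seen))))) ∧ ((¬h) → (¬(b ∧ seen)))
Answer: WP = (h → (((b ↔ seen) → (((b ↔ seen) → ((¬(b ↔ seen)) ∧ (¬(b ∧ seen)))) ∧ ((¬(b ↔ seen)) → (¬(b ∧ seen))))) ∧ ((¬(b ↔ seen)) → (¬(b ∧ seen))))) ∧ ((¬h) → (¬(b ∧ seen)))


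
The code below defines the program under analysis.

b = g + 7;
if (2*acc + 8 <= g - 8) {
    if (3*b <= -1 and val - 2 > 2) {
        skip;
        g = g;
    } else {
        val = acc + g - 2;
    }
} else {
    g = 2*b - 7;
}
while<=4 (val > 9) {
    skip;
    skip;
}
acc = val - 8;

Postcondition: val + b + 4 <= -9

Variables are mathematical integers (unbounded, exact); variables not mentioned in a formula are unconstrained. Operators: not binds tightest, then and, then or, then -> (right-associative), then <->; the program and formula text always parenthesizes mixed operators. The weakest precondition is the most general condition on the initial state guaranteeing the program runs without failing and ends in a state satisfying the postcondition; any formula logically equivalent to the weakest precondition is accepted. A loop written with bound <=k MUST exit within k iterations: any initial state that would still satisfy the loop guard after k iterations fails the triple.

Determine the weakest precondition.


Working backward. After the program, the postcondition val + b + 4 <= -9 must hold; in canonical form it is b + val <= -13.
Before acc := val - 8: b + val <= -13
Before the loop (bound <=4), unroll the exhaustion recursion (WP_0 = exit-now case; WP_j = one more guarded iteration, up to j = 4):
  WP_0: (not (val > 9)) and b + val <= -13
  WP_1: (val > 9 -> ((not (val > 9)) and b + val <= -13)) and ((not (val > 9)) -> b + val <= -13)
  WP_2: (val > 9 -> ((val > 9 -> ((not (val > 9)) and b + val <= -13)) and ((not (val > 9)) -> b + val <= -13))) and ((not (val > 9)) -> b + val <= -13)
  WP_3: (val > 9 -> ((val > 9 -> ((val > 9 -> ((not (val > 9)) and b + val <= -13)) and ((not (val > 9)) -> b + val <= -13))) and ((not (val > 9)) -> b + val <= -13))) and ((not (val > 9)) -> b + val <= -13)
  WP_4: (val > 9 -> ((val > 9 -> ((val > 9 -> ((val > 9 -> ((not (val > 9)) and b + val <= -13)) and ((not (val > 9)) -> b + val <= -13))) and ((not (val > 9)) -> b + val <= -13))) and ((not (val > 9)) -> b + val <= -13))) and ((not (val > 9)) -> b + val <= -13)
So before the loop: (val > 9 -> ((val > 9 -> ((val > 9 -> ((val > 9 -> ((not (val > 9)) and b + val <= -13)) and ((not (val > 9)) -> b + val <= -13))) and ((not (val > 9)) -> b + val <= -13))) and ((not (val > 9)) -> b + val <= -13))) and ((not (val > 9)) -> b + val <= -13)
Then branch requires ((3*b <= -1 and val > 4) -> ((val > 9 -> ((val > 9 -> ((val > 9 -> ((val > 9 -> ((not (val > 9)) and b + val <= -13)) and ((not (val > 9)) -> b + val <= -13))) and ((not (val > 9)) -> b + val <= -13))) and ((not (val > 9)) -> b + val <= -13))) and ((not (val > 9)) -> b + val <= -13))) and ((not (3*b <= -1 and val > 4)) -> ((acc + g > 11 -> ((acc + g > 11 -> ((acc + g > 11 -> ((acc + g > 11 -> ((not (acc + g > 11)) and acc + b + g <= -11)) and ((not (acc + g > 11)) -> acc + b + g <= -11))) and ((not (acc + g > 11)) -> acc + b + g <= -11))) and ((not (acc + g > 11)) -> acc + b + g <= -11))) and ((not (acc + g > 11)) -> acc + b + g <= -11))); else branch requires (val > 9 -> ((val > 9 -> ((val > 9 -> ((val > 9 -> ((not (val > 9)) and b + val <= -13)) and ((not (val > 9)) -> b + val <= -13))) and ((not (val > 9)) -> b + val <= -13))) and ((not (val > 9)) -> b + val <= -13))) and ((not (val > 9)) -> b + val <= -13).
Before the if: (2*acc <= g - 16 -> (((3*b <= -1 and val > 4) -> ((val > 9 -> ((val > 9 -> ((val > 9 -> ((val > 9 -> ((not (val > 9)) and b + val <= -13)) and ((not (val > 9)) -> b + val <= -13))) and ((not (val > 9)) -> b + val <= -13))) and ((not (val > 9)) -> b + val <= -13))) and ((not (val > 9)) -> b + val <= -13))) and ((not (3*b <= -1 and val > 4)) -> ((acc + g > 11 -> ((acc + g > 11 -> ((acc + g > 11 -> ((acc + g > 11 -> ((not (acc + g > 11)) and acc + b + g <= -11)) and ((not (acc + g > 11)) -> acc + b + g <= -11))) and ((not (acc + g > 11)) -> acc + b + g <= -11))) and ((not (acc + g > 11)) -> acc + b + g <= -11))) and ((not (acc + g > 11)) -> acc + b + g <= -11))))) and ((not (2*acc <= g - 16)) -> ((val > 9 -> ((val > 9 -> ((val > 9 -> ((val > 9 -> ((not (val > 9)) and b + val <= -13)) and ((not (val > 9)) -> b + val <= -13))) and ((not (val > 9)) -> b + val <= -13))) and ((not (val > 9)) -> b + val <= -13))) and ((not (val > 9)) -> b + val <= -13)))
Before b := g + 7: (2*acc <= g - 16 -> (((3*g <= -22 and val > 4) -> ((val > 9 -> ((val > 9 -> ((val > 9 -> ((val > 9 -> ((not (val > 9)) and g + val <= -20)) and ((not (val > 9)) -> g + val <= -20))) and ((not (val > 9)) -> g + val <= -20))) and ((not (val > 9)) -> g + val <= -20))) and ((not (val > 9)) -> g + val <= -20))) and ((not (3*g <= -22 and val > 4)) -> ((acc + g > 11 -> ((acc + g > 11 -> ((acc + g > 11 -> ((acc + g > 11 -> ((not (acc + g > 11)) and acc + 2*g <= -18)) and ((not (acc + g > 11)) -> acc + 2*g <= -18))) and ((not (acc + g > 11)) -> acc + 2*g <= -18))) and ((not (acc + g > 11)) -> acc + 2*g <= -18))) and ((not (acc + g > 11)) -> acc + 2*g <= -18))))) and ((not (2*acc <= g - 16)) -> ((val > 9 -> ((val > 9 -> ((val > 9 -> ((val > 9 -> ((not (val > 9)) and g + val <= -20)) and ((not (val > 9)) -> g + val <= -20))) and ((not (val > 9)) -> g + val <= -20))) and ((not (val > 9)) -> g + val <= -20))) and ((not (val > 9)) -> g + val <= -20)))
Answer: WP = (2*acc <= g - 16 -> (((3*g <= -22 and val > 4) -> ((val > 9 -> ((val > 9 -> ((val > 9 -> ((val > 9 -> ((not (val > 9)) and g + val <= -20)) and ((not (val > 9)) -> g + val <= -20))) and ((not (val > 9)) -> g + val <= -20))) and ((not (val > 9)) -> g + val <= -20))) and ((not (val > 9)) -> g + val <= -20))) and ((not (3*g <= -22 and val > 4)) -> ((acc + g > 11 -> ((acc + g > 11 -> ((acc + g > 11 -> ((acc + g > 11 -> ((not (acc + g > 11)) and acc + 2*g <= -18)) and ((not (acc + g > 11)) -> acc + 2*g <= -18))) and ((not (acc + g > 11)) -> acc + 2*g <= -18))) and ((not (acc + g > 11)) -> acc + 2*g <= -18))) and ((not (acc + g > 11)) -> acc + 2*g <= -18))))) and ((not (2*acc <= g - 16)) -> ((val > 9 -> ((val > 9 -> ((val > 9 -> ((val > 9 -> ((not (val > 9)) and g + val <= -20)) and ((not (val > 9)) -> g + val <= -20))) and ((not (val > 9)) -> g + val <= -20))) and ((not (val > 9)) -> g + val <= -20))) and ((not (val > 9)) -> g + val <= -20)))


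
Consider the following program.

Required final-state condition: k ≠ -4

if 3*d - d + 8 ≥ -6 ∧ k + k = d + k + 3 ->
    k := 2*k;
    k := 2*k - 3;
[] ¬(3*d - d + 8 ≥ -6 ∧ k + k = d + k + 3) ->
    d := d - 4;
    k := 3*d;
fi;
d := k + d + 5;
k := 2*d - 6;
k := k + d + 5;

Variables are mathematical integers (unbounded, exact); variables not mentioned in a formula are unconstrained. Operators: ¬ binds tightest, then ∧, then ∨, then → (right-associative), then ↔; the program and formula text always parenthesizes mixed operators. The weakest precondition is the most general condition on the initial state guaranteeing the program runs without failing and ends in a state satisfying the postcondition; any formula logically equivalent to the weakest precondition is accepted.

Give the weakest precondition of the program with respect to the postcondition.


Working backward. After the program, k ≠ -4 must hold.
Before k := k + d + 5: d + k ≠ -9
Before k := 2*d - 6: 3*d ≠ -3
Before d := k + d + 5: 3*d + 3*k ≠ -18
Then branch requires 3*d + 12*k ≠ -9; else branch requires 12*d ≠ 30.
Before the if: ((2*d ≥ -14 ∧ k = d + 3) → 3*d + 12*k ≠ -9) ∧ ((¬(2*d ≥ -14 ∧ k = d + 3)) → 12*d ≠ 30)
Answer: WP = ((2*d ≥ -14 ∧ k = d + 3) → 3*d + 12*k ≠ -9) ∧ ((¬(2*d ≥ -14 ∧ k = d + 3)) → 12*d ≠ 30)


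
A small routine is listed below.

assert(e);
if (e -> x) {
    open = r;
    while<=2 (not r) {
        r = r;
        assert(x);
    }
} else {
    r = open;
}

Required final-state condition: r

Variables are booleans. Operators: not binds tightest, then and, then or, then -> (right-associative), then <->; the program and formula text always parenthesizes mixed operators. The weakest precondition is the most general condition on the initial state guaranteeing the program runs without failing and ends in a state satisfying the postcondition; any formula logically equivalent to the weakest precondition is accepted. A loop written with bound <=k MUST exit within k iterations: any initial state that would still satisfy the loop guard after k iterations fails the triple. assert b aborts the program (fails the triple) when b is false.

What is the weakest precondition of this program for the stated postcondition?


Working backward. After the program, r must hold.
Then branch requires (not r) -> (x and ((not r) -> (x and r))); else branch requires open.
Before the if: ((e -> x) -> ((not r) -> (x and ((not r) -> (x and r))))) and ((not (e -> x)) -> open)
Before assert e: e and ((e -> x) -> ((not r) -> (x and ((not r) -> (x and r))))) and ((not (e -> x)) -> open)
Answer: WP = e and ((e -> x) -> ((not r) -> (x and ((not r) -> (x and r))))) and ((not (e -> x)) -> open)


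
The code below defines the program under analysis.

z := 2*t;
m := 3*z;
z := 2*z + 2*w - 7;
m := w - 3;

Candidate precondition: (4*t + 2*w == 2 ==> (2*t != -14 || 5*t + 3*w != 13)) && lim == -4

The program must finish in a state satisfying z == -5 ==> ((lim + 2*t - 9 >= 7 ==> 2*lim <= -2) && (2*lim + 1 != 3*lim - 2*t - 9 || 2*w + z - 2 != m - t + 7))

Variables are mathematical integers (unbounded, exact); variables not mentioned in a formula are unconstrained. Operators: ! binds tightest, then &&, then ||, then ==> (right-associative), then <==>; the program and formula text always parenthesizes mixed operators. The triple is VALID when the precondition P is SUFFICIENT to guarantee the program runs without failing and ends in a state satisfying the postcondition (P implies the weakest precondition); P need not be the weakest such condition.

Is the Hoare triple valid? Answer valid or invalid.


Working backward. After the program, the postcondition z == -5 ==> ((lim + 2*t - 9 >= 7 ==> 2*lim <= -2) && (2*lim + 1 != 3*lim - 2*t - 9 || 2*w + z - 2 != m - t + 7)) must hold; in canonical form it is z == -5 ==> ((lim + 2*t >= 16 ==> 2*lim <= -2) && (2*t != lim - 10 || t + 2*w + z != m + 9)).
Before m := w - 3: z == -5 ==> ((lim + 2*t >= 16 ==> 2*lim <= -2) && (2*t != lim - 10 || t + w + z != 6))
Before z := 2*z + 2*w - 7: 2*w + 2*z == 2 ==> ((lim + 2*t >= 16 ==> 2*lim <= -2) && (2*t != lim - 10 || t + 3*w + 2*z != 13))
Before m := 3*z: 2*w + 2*z == 2 ==> ((lim + 2*t >= 16 ==> 2*lim <= -2) && (2*t != lim - 10 || t + 3*w + 2*z != 13))
Before z := 2*t: 4*t + 2*w == 2 ==> ((lim + 2*t >= 16 ==> 2*lim <= -2) && (2*t != lim - 10 || 5*t + 3*w != 13))
The weakest precondition is 4*t + 2*w == 2 ==> ((lim + 2*t >= 16 ==> 2*lim <= -2) && (2*t != lim - 10 || 5*t + 3*w != 13)).
Check whether (4*t + 2*w == 2 ==> (2*t != -14 || 5*t + 3*w != 13)) && lim == -4 implies it.
Every state satisfying the precondition satisfies the weakest precondition: the implication holds.
Answer: valid


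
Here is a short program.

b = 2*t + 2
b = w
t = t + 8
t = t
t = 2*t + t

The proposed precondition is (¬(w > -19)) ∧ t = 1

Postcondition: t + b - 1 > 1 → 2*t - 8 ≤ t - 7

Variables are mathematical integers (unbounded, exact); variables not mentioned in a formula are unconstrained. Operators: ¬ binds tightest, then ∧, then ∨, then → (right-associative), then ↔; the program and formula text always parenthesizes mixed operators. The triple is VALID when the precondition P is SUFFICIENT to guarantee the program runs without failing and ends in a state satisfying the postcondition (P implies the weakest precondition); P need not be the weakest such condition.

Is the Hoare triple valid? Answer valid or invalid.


Working backward. After the program, the postcondition t + b - 1 > 1 → 2*t - 8 ≤ t - 7 must hold; in canonical form it is b + t > 2 → t ≤ 1.
Before t := 2*t + t: b + 3*t > 2 → 3*t ≤ 1
Before t := t: b + 3*t > 2 → 3*t ≤ 1
Before t := t + 8: b + 3*t > -22 → 3*t ≤ -23
Before b := w: 3*t + w > -22 → 3*t ≤ -23
Before b := 2*t + 2: 3*t + w > -22 → 3*t ≤ -23
The weakest precondition is 3*t + w > -22 → 3*t ≤ -23.
Check whether (¬(w > -19)) ∧ t = 1 implies it.
Countermodel: at the initial state t = 1, w = -24, the precondition holds but the weakest precondition fails.
Answer: invalid


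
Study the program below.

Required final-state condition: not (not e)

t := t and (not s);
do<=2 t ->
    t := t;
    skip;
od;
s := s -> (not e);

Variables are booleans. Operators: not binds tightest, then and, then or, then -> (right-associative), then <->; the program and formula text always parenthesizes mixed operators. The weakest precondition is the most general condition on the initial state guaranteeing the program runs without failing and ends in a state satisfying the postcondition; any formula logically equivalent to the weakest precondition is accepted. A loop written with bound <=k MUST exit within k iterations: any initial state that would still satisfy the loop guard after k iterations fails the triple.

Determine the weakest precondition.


Working backward. After the program, the postcondition not (not e) must hold; in canonical form it is e.
Before s := s -> (not e): e
Before the loop (bound <=2), unroll the exhaustion recursion (WP_0 = exit-now case; WP_j = one more guarded iteration, up to j = 2):
  WP_0: (not t) and e
  WP_1: (t -> ((not t) and e)) and ((not t) -> e)
  WP_2: (t -> ((t -> ((not t) and e)) and ((not t) -> e))) and ((not t) -> e)
So before the loop: (t -> ((t -> ((not t) and e)) and ((not t) -> e))) and ((not t) -> e)
Before t := t and (not s): ((t and (not s)) -> (((t and (not s)) -> ((not (t and (not s))) and e)) and ((not (t and (not s))) -> e))) and ((not (t and (not s))) -> e)
Answer: WP = ((t and (not s)) -> (((t and (not s)) -> ((not (t and (not s))) and e)) and ((not (t and (not s))) -> e))) and ((not (t and (not s))) -> e)


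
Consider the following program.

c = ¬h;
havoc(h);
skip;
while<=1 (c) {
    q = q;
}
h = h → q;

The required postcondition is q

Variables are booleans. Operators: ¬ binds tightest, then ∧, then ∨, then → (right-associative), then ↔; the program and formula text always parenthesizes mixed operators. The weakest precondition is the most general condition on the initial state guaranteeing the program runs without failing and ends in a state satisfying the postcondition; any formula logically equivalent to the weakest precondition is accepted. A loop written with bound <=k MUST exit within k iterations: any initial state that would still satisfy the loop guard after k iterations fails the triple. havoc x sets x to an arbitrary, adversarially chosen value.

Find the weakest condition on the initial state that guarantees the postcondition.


Working backward. After the program, q must hold.
Before h := h → q: q
Before the loop (bound <=1), unroll the exhaustion recursion (WP_0 = exit-now case; WP_j = one more guarded iteration, up to j = 1):
  WP_0: (¬c) ∧ q
  WP_1: (c → ((¬c) ∧ q)) ∧ ((¬c) → q)
So before the loop: (c → ((¬c) ∧ q)) ∧ ((¬c) → q)
Before skip: (c → ((¬c) ∧ q)) ∧ ((¬c) → q)
Before havoc h: (c → ((¬c) ∧ q)) ∧ ((¬c) → q)
Before c := ¬h: ((¬h) → (h ∧ q)) ∧ (h → q)
Answer: WP = ((¬h) → (h ∧ q)) ∧ (h → q)


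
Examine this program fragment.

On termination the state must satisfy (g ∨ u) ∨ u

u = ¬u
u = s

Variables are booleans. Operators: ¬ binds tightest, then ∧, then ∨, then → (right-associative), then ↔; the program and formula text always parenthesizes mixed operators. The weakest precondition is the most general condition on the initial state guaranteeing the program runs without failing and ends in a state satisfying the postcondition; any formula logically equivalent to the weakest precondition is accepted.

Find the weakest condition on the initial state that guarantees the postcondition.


Working backward. After the program, the postcondition (g ∨ u) ∨ u must hold; in canonical form it is g ∨ u.
Before u := s: g ∨ s
Before u := ¬u: g ∨ s
Answer: WP = g ∨ s


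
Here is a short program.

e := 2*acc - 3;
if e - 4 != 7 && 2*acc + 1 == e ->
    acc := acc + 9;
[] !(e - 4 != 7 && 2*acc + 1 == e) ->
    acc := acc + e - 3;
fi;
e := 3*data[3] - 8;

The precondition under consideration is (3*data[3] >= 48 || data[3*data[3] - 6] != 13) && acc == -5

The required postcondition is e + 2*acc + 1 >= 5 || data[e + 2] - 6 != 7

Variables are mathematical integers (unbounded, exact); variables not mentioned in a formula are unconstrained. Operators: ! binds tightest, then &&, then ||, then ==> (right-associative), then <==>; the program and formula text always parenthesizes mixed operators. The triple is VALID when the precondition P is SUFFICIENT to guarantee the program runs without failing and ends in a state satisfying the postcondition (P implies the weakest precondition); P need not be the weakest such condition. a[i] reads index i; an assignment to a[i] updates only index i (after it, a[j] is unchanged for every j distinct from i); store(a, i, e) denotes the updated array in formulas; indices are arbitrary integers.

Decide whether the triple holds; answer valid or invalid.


Working backward. After the program, the postcondition e + 2*acc + 1 >= 5 || data[e + 2] - 6 != 7 must hold; in canonical form it is 2*acc + e >= 4 || data[e + 2] != 13.
Before e := 3*data[3] - 8: 3*data[3] + 2*acc >= 12 || data[3*data[3] - 6] != 13
Then branch requires 3*data[3] + 2*acc >= -6 || data[3*data[3] - 6] != 13; else branch requires 3*data[3] + 2*acc + 2*e >= 18 || data[3*data[3] - 6] != 13.
Before the if: ((e != 11 && 2*acc == e - 1) ==> (3*data[3] + 2*acc >= -6 || data[3*data[3] - 6] != 13)) && ((!(e != 11 && 2*acc == e - 1)) ==> (3*data[3] + 2*acc + 2*e >= 18 || data[3*data[3] - 6] != 13))
Before e := 2*acc - 3: 3*data[3] + 6*acc >= 24 || data[3*data[3] - 6] != 13
The weakest precondition is 3*data[3] + 6*acc >= 24 || data[3*data[3] - 6] != 13.
Check whether (3*data[3] >= 48 || data[3*data[3] - 6] != 13) && acc == -5 implies it.
Countermodel: at the initial state acc = -5, data = {[3] = 16, [42] = 13, elsewhere 13}, the precondition holds but the weakest precondition fails.
Answer: invalid
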